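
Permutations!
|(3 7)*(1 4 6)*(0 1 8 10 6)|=6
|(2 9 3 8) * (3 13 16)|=|(2 9 13 16 3 8)|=6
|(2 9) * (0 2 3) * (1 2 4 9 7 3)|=7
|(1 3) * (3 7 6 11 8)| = |(1 7 6 11 8 3)| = 6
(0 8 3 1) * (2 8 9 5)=[9, 0, 8, 1, 4, 2, 6, 7, 3, 5]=(0 9 5 2 8 3 1)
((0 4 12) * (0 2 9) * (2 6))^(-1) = (0 9 2 6 12 4)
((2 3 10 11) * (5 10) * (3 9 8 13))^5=((2 9 8 13 3 5 10 11))^5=(2 5 8 11 3 9 10 13)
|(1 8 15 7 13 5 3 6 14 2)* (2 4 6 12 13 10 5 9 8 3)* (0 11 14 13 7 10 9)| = 30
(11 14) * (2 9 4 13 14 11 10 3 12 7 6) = (2 9 4 13 14 10 3 12 7 6) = [0, 1, 9, 12, 13, 5, 2, 6, 8, 4, 3, 11, 7, 14, 10]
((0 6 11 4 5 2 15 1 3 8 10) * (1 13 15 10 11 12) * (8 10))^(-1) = (0 10 3 1 12 6)(2 5 4 11 8)(13 15)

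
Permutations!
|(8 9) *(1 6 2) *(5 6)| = 4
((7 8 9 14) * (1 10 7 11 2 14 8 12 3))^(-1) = ((1 10 7 12 3)(2 14 11)(8 9))^(-1) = (1 3 12 7 10)(2 11 14)(8 9)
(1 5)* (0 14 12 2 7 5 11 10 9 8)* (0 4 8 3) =(0 14 12 2 7 5 1 11 10 9 3)(4 8) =[14, 11, 7, 0, 8, 1, 6, 5, 4, 3, 9, 10, 2, 13, 12]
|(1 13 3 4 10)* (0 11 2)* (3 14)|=|(0 11 2)(1 13 14 3 4 10)|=6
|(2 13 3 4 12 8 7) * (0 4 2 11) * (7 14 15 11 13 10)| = 35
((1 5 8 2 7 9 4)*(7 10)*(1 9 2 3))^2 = ((1 5 8 3)(2 10 7)(4 9))^2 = (1 8)(2 7 10)(3 5)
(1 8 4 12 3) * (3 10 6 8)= (1 3)(4 12 10 6 8)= [0, 3, 2, 1, 12, 5, 8, 7, 4, 9, 6, 11, 10]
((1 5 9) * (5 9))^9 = ((1 9))^9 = (1 9)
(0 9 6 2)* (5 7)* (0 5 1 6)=(0 9)(1 6 2 5 7)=[9, 6, 5, 3, 4, 7, 2, 1, 8, 0]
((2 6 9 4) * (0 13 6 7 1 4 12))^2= (0 6 12 13 9)(1 2)(4 7)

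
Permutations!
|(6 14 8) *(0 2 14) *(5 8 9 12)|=8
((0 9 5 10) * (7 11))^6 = ((0 9 5 10)(7 11))^6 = (11)(0 5)(9 10)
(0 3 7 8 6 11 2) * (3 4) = (0 4 3 7 8 6 11 2) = [4, 1, 0, 7, 3, 5, 11, 8, 6, 9, 10, 2]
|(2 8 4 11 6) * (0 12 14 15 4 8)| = |(0 12 14 15 4 11 6 2)| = 8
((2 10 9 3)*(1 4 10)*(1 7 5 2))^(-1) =((1 4 10 9 3)(2 7 5))^(-1) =(1 3 9 10 4)(2 5 7)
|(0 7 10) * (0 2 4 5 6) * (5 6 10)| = 7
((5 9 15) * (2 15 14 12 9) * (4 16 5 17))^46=(2 16 17)(4 15 5)(9 14 12)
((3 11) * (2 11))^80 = ((2 11 3))^80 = (2 3 11)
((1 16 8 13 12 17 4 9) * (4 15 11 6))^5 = ((1 16 8 13 12 17 15 11 6 4 9))^5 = (1 17 9 12 4 13 6 8 11 16 15)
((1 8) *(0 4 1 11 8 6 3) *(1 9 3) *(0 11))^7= (0 4 9 3 11 8)(1 6)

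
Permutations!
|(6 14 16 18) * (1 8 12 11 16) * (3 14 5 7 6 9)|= |(1 8 12 11 16 18 9 3 14)(5 7 6)|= 9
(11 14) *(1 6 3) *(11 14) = (14)(1 6 3) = [0, 6, 2, 1, 4, 5, 3, 7, 8, 9, 10, 11, 12, 13, 14]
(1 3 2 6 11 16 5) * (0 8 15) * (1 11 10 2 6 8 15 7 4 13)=(0 15)(1 3 6 10 2 8 7 4 13)(5 11 16)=[15, 3, 8, 6, 13, 11, 10, 4, 7, 9, 2, 16, 12, 1, 14, 0, 5]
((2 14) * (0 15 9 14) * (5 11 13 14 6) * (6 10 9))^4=(0 11)(2 5)(6 14)(13 15)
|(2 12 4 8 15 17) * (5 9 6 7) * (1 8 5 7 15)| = 8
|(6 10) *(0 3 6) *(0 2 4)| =6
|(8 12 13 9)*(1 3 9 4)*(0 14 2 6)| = 28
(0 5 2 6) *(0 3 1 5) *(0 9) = (0 9)(1 5 2 6 3) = [9, 5, 6, 1, 4, 2, 3, 7, 8, 0]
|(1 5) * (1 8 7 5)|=3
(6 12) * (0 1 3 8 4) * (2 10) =(0 1 3 8 4)(2 10)(6 12) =[1, 3, 10, 8, 0, 5, 12, 7, 4, 9, 2, 11, 6]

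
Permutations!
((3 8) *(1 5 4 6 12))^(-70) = ((1 5 4 6 12)(3 8))^(-70) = (12)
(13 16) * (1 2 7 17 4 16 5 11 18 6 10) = (1 2 7 17 4 16 13 5 11 18 6 10) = [0, 2, 7, 3, 16, 11, 10, 17, 8, 9, 1, 18, 12, 5, 14, 15, 13, 4, 6]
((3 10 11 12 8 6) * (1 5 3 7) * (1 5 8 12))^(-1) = (12)(1 11 10 3 5 7 6 8)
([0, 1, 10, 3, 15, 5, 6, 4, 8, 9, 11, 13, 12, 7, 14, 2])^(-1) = [0, 1, 15, 3, 7, 5, 6, 13, 8, 9, 2, 10, 12, 11, 14, 4]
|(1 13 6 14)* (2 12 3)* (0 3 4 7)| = 12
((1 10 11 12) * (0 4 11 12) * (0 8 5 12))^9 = ((0 4 11 8 5 12 1 10))^9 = (0 4 11 8 5 12 1 10)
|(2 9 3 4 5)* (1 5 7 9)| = 12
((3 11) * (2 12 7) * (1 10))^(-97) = (1 10)(2 7 12)(3 11)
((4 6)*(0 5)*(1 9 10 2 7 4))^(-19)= (0 5)(1 10 7 6 9 2 4)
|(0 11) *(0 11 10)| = 2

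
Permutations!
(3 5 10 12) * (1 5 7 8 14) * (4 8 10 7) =(1 5 7 10 12 3 4 8 14) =[0, 5, 2, 4, 8, 7, 6, 10, 14, 9, 12, 11, 3, 13, 1]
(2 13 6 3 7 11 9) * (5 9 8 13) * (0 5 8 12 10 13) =(0 5 9 2 8)(3 7 11 12 10 13 6) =[5, 1, 8, 7, 4, 9, 3, 11, 0, 2, 13, 12, 10, 6]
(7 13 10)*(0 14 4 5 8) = [14, 1, 2, 3, 5, 8, 6, 13, 0, 9, 7, 11, 12, 10, 4] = (0 14 4 5 8)(7 13 10)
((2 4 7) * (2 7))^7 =(7)(2 4)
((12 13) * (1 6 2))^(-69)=(12 13)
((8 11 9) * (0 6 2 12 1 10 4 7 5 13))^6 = (0 4 2 5 1)(6 7 12 13 10)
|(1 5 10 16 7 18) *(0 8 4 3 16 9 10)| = 18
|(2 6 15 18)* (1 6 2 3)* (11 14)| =10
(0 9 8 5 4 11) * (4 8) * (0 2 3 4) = (0 9)(2 3 4 11)(5 8) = [9, 1, 3, 4, 11, 8, 6, 7, 5, 0, 10, 2]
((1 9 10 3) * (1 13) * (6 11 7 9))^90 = ((1 6 11 7 9 10 3 13))^90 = (1 11 9 3)(6 7 10 13)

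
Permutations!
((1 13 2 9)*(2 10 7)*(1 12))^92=(1 13 10 7 2 9 12)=((1 13 10 7 2 9 12))^92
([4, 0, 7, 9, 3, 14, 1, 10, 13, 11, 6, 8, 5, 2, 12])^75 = [9, 3, 6, 8, 11, 5, 4, 1, 7, 13, 0, 2, 12, 10, 14]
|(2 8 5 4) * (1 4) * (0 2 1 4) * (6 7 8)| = |(0 2 6 7 8 5 4 1)| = 8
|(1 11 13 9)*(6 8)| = |(1 11 13 9)(6 8)| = 4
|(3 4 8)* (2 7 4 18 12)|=7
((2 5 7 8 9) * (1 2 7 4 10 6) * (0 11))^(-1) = (0 11)(1 6 10 4 5 2)(7 9 8)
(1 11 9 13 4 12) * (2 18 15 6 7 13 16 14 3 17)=(1 11 9 16 14 3 17 2 18 15 6 7 13 4 12)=[0, 11, 18, 17, 12, 5, 7, 13, 8, 16, 10, 9, 1, 4, 3, 6, 14, 2, 15]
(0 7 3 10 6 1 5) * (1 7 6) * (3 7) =[6, 5, 2, 10, 4, 0, 3, 7, 8, 9, 1] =(0 6 3 10 1 5)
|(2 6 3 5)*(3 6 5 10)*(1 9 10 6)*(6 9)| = 6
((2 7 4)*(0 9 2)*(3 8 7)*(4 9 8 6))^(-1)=((0 8 7 9 2 3 6 4))^(-1)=(0 4 6 3 2 9 7 8)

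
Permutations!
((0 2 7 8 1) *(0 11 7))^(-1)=(0 2)(1 8 7 11)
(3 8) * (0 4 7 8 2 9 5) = [4, 1, 9, 2, 7, 0, 6, 8, 3, 5] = (0 4 7 8 3 2 9 5)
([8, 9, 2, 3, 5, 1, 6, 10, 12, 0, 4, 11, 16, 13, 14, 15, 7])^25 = (0 10)(1 16)(4 8)(5 12)(7 9)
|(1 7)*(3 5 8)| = 6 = |(1 7)(3 5 8)|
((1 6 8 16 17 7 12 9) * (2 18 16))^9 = (1 9 12 7 17 16 18 2 8 6)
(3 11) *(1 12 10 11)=(1 12 10 11 3)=[0, 12, 2, 1, 4, 5, 6, 7, 8, 9, 11, 3, 10]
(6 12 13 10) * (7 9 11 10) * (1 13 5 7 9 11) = (1 13 9)(5 7 11 10 6 12) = [0, 13, 2, 3, 4, 7, 12, 11, 8, 1, 6, 10, 5, 9]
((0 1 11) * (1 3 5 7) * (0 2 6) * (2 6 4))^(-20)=(0 3 5 7 1 11 6)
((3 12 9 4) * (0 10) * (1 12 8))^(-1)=((0 10)(1 12 9 4 3 8))^(-1)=(0 10)(1 8 3 4 9 12)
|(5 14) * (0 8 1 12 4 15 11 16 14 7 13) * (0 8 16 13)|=35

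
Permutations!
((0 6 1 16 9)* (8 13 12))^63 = (0 16 6 9 1)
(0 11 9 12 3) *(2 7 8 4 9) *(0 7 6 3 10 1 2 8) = [11, 2, 6, 7, 9, 5, 3, 0, 4, 12, 1, 8, 10] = (0 11 8 4 9 12 10 1 2 6 3 7)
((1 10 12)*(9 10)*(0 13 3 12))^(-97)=((0 13 3 12 1 9 10))^(-97)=(0 13 3 12 1 9 10)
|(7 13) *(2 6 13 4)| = |(2 6 13 7 4)| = 5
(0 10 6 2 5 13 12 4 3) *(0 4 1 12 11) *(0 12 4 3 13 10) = (1 4 13 11 12)(2 5 10 6) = [0, 4, 5, 3, 13, 10, 2, 7, 8, 9, 6, 12, 1, 11]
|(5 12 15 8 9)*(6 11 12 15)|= 12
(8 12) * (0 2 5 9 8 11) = (0 2 5 9 8 12 11) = [2, 1, 5, 3, 4, 9, 6, 7, 12, 8, 10, 0, 11]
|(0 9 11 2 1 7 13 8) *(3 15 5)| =|(0 9 11 2 1 7 13 8)(3 15 5)| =24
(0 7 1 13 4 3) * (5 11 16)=(0 7 1 13 4 3)(5 11 16)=[7, 13, 2, 0, 3, 11, 6, 1, 8, 9, 10, 16, 12, 4, 14, 15, 5]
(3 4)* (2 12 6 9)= (2 12 6 9)(3 4)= [0, 1, 12, 4, 3, 5, 9, 7, 8, 2, 10, 11, 6]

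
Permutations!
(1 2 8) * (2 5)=(1 5 2 8)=[0, 5, 8, 3, 4, 2, 6, 7, 1]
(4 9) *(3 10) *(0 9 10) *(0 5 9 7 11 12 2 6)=(0 7 11 12 2 6)(3 5 9 4 10)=[7, 1, 6, 5, 10, 9, 0, 11, 8, 4, 3, 12, 2]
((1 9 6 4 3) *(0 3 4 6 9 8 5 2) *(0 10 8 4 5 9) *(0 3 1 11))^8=((0 1 4 5 2 10 8 9 3 11))^8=(0 3 8 2 4)(1 11 9 10 5)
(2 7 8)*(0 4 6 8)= [4, 1, 7, 3, 6, 5, 8, 0, 2]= (0 4 6 8 2 7)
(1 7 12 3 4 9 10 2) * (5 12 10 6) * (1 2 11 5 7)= (3 4 9 6 7 10 11 5 12)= [0, 1, 2, 4, 9, 12, 7, 10, 8, 6, 11, 5, 3]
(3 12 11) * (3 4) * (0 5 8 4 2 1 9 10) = [5, 9, 1, 12, 3, 8, 6, 7, 4, 10, 0, 2, 11] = (0 5 8 4 3 12 11 2 1 9 10)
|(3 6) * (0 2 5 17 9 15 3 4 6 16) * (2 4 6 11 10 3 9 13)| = |(0 4 11 10 3 16)(2 5 17 13)(9 15)| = 12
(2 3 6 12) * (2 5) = [0, 1, 3, 6, 4, 2, 12, 7, 8, 9, 10, 11, 5] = (2 3 6 12 5)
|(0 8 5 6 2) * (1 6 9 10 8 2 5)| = |(0 2)(1 6 5 9 10 8)| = 6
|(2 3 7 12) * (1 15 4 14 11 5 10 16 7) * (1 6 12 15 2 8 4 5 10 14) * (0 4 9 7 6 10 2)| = |(0 4 1)(2 3 10 16 6 12 8 9 7 15 5 14 11)| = 39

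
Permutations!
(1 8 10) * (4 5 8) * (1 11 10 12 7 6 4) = (4 5 8 12 7 6)(10 11) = [0, 1, 2, 3, 5, 8, 4, 6, 12, 9, 11, 10, 7]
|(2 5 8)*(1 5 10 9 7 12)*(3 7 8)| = 20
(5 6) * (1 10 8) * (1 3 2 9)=(1 10 8 3 2 9)(5 6)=[0, 10, 9, 2, 4, 6, 5, 7, 3, 1, 8]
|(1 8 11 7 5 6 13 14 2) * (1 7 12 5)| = |(1 8 11 12 5 6 13 14 2 7)| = 10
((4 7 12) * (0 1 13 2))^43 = ((0 1 13 2)(4 7 12))^43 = (0 2 13 1)(4 7 12)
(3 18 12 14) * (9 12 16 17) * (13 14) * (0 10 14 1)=(0 10 14 3 18 16 17 9 12 13 1)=[10, 0, 2, 18, 4, 5, 6, 7, 8, 12, 14, 11, 13, 1, 3, 15, 17, 9, 16]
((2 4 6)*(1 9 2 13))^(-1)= (1 13 6 4 2 9)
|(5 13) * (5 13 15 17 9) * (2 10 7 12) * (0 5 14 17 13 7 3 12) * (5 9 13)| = |(0 9 14 17 13 7)(2 10 3 12)(5 15)| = 12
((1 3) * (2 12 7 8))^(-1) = (1 3)(2 8 7 12)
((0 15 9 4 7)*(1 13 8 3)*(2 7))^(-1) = ((0 15 9 4 2 7)(1 13 8 3))^(-1) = (0 7 2 4 9 15)(1 3 8 13)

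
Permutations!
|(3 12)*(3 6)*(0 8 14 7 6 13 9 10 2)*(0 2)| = |(0 8 14 7 6 3 12 13 9 10)| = 10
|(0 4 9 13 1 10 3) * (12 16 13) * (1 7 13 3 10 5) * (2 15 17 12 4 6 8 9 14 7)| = 14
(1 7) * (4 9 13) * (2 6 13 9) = (1 7)(2 6 13 4) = [0, 7, 6, 3, 2, 5, 13, 1, 8, 9, 10, 11, 12, 4]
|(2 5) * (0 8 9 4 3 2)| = 7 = |(0 8 9 4 3 2 5)|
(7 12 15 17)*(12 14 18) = (7 14 18 12 15 17) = [0, 1, 2, 3, 4, 5, 6, 14, 8, 9, 10, 11, 15, 13, 18, 17, 16, 7, 12]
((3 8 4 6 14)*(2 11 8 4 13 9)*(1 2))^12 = (14)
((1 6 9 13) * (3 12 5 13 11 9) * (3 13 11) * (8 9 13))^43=((1 6 8 9 3 12 5 11 13))^43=(1 11 12 9 6 13 5 3 8)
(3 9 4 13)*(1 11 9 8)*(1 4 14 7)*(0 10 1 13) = (0 10 1 11 9 14 7 13 3 8 4) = [10, 11, 2, 8, 0, 5, 6, 13, 4, 14, 1, 9, 12, 3, 7]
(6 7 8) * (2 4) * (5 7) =(2 4)(5 7 8 6) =[0, 1, 4, 3, 2, 7, 5, 8, 6]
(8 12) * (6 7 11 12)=(6 7 11 12 8)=[0, 1, 2, 3, 4, 5, 7, 11, 6, 9, 10, 12, 8]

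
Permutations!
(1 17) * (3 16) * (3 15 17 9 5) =[0, 9, 2, 16, 4, 3, 6, 7, 8, 5, 10, 11, 12, 13, 14, 17, 15, 1] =(1 9 5 3 16 15 17)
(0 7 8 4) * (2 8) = [7, 1, 8, 3, 0, 5, 6, 2, 4] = (0 7 2 8 4)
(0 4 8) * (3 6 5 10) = [4, 1, 2, 6, 8, 10, 5, 7, 0, 9, 3] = (0 4 8)(3 6 5 10)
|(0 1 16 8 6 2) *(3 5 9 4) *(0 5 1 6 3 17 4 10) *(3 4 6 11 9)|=36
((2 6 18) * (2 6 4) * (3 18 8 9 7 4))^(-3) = ((2 3 18 6 8 9 7 4))^(-3) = (2 9 18 4 8 3 7 6)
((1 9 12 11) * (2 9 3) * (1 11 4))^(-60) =(12)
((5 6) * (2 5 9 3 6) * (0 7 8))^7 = (0 7 8)(2 5)(3 6 9)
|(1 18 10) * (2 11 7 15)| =|(1 18 10)(2 11 7 15)| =12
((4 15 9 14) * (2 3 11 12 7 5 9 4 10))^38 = (15)(2 11 7 9 10 3 12 5 14)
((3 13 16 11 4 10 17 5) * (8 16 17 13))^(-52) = (3 16 4 13 5 8 11 10 17)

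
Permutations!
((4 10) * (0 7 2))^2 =(10)(0 2 7)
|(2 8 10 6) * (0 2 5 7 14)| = 8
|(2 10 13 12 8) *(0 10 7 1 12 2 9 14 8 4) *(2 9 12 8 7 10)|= |(0 2 10 13 9 14 7 1 8 12 4)|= 11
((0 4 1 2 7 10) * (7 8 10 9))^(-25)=((0 4 1 2 8 10)(7 9))^(-25)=(0 10 8 2 1 4)(7 9)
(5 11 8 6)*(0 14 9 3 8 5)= (0 14 9 3 8 6)(5 11)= [14, 1, 2, 8, 4, 11, 0, 7, 6, 3, 10, 5, 12, 13, 9]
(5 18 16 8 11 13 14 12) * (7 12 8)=(5 18 16 7 12)(8 11 13 14)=[0, 1, 2, 3, 4, 18, 6, 12, 11, 9, 10, 13, 5, 14, 8, 15, 7, 17, 16]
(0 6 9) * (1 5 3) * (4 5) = (0 6 9)(1 4 5 3) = [6, 4, 2, 1, 5, 3, 9, 7, 8, 0]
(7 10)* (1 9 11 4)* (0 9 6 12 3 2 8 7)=(0 9 11 4 1 6 12 3 2 8 7 10)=[9, 6, 8, 2, 1, 5, 12, 10, 7, 11, 0, 4, 3]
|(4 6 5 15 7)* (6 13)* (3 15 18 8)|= |(3 15 7 4 13 6 5 18 8)|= 9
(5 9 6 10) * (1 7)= [0, 7, 2, 3, 4, 9, 10, 1, 8, 6, 5]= (1 7)(5 9 6 10)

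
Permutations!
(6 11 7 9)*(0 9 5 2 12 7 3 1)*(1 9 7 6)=[7, 0, 12, 9, 4, 2, 11, 5, 8, 1, 10, 3, 6]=(0 7 5 2 12 6 11 3 9 1)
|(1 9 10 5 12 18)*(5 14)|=7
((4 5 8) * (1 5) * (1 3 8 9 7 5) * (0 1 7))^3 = ((0 1 7 5 9)(3 8 4))^3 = (0 5 1 9 7)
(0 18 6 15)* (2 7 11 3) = (0 18 6 15)(2 7 11 3) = [18, 1, 7, 2, 4, 5, 15, 11, 8, 9, 10, 3, 12, 13, 14, 0, 16, 17, 6]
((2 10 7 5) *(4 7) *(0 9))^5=(10)(0 9)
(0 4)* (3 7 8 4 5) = (0 5 3 7 8 4) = [5, 1, 2, 7, 0, 3, 6, 8, 4]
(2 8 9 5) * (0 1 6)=(0 1 6)(2 8 9 5)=[1, 6, 8, 3, 4, 2, 0, 7, 9, 5]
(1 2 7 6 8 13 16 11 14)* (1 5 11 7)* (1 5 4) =[0, 2, 5, 3, 1, 11, 8, 6, 13, 9, 10, 14, 12, 16, 4, 15, 7] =(1 2 5 11 14 4)(6 8 13 16 7)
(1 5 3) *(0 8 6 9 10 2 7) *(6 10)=[8, 5, 7, 1, 4, 3, 9, 0, 10, 6, 2]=(0 8 10 2 7)(1 5 3)(6 9)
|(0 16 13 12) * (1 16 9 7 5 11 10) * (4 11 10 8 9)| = |(0 4 11 8 9 7 5 10 1 16 13 12)| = 12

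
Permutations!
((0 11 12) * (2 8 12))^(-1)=((0 11 2 8 12))^(-1)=(0 12 8 2 11)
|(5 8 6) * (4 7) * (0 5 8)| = 2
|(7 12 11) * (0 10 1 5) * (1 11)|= 7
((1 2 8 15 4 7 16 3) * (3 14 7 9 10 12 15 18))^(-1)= ((1 2 8 18 3)(4 9 10 12 15)(7 16 14))^(-1)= (1 3 18 8 2)(4 15 12 10 9)(7 14 16)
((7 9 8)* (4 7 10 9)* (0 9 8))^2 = ((0 9)(4 7)(8 10))^2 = (10)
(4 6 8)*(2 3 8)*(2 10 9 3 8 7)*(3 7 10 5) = (2 8 4 6 5 3 10 9 7) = [0, 1, 8, 10, 6, 3, 5, 2, 4, 7, 9]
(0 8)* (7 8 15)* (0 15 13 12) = [13, 1, 2, 3, 4, 5, 6, 8, 15, 9, 10, 11, 0, 12, 14, 7] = (0 13 12)(7 8 15)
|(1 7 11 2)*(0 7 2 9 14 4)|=|(0 7 11 9 14 4)(1 2)|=6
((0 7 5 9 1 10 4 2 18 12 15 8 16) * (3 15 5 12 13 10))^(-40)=(18)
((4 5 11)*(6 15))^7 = (4 5 11)(6 15)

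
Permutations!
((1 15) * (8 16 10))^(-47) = (1 15)(8 16 10)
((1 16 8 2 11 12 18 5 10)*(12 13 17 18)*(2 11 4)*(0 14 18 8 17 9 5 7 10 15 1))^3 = (0 7 14 10 18)(1 8 9)(2 4)(5 16 11)(13 15 17)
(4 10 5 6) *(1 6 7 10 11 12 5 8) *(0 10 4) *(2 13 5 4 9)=[10, 6, 13, 3, 11, 7, 0, 9, 1, 2, 8, 12, 4, 5]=(0 10 8 1 6)(2 13 5 7 9)(4 11 12)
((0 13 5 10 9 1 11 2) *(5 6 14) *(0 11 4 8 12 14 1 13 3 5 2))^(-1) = ((0 3 5 10 9 13 6 1 4 8 12 14 2 11))^(-1) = (0 11 2 14 12 8 4 1 6 13 9 10 5 3)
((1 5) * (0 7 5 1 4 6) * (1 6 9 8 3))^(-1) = (0 6 1 3 8 9 4 5 7)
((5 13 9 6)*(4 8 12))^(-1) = (4 12 8)(5 6 9 13)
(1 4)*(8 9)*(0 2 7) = (0 2 7)(1 4)(8 9) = [2, 4, 7, 3, 1, 5, 6, 0, 9, 8]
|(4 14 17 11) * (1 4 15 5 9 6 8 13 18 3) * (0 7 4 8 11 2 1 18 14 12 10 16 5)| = |(0 7 4 12 10 16 5 9 6 11 15)(1 8 13 14 17 2)(3 18)| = 66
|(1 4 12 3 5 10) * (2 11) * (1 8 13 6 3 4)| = 6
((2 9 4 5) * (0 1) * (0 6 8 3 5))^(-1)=(0 4 9 2 5 3 8 6 1)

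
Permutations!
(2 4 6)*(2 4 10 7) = [0, 1, 10, 3, 6, 5, 4, 2, 8, 9, 7] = (2 10 7)(4 6)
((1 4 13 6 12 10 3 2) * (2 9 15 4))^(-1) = (1 2)(3 10 12 6 13 4 15 9)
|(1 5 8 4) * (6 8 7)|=6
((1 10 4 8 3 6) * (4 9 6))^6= (1 9)(6 10)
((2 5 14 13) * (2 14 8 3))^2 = (14)(2 8)(3 5)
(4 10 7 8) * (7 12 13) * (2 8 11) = (2 8 4 10 12 13 7 11) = [0, 1, 8, 3, 10, 5, 6, 11, 4, 9, 12, 2, 13, 7]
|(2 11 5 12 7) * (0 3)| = |(0 3)(2 11 5 12 7)| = 10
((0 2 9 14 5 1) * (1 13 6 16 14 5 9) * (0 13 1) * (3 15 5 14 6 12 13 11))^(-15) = ((0 2)(1 11 3 15 5)(6 16)(9 14)(12 13))^(-15) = (0 2)(6 16)(9 14)(12 13)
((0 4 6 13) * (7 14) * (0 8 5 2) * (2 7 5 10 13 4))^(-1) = ((0 2)(4 6)(5 7 14)(8 10 13))^(-1) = (0 2)(4 6)(5 14 7)(8 13 10)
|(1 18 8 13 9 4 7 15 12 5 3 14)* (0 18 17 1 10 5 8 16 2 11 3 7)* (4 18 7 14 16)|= |(0 7 15 12 8 13 9 18 4)(1 17)(2 11 3 16)(5 14 10)|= 36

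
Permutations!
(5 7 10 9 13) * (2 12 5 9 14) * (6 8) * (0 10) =(0 10 14 2 12 5 7)(6 8)(9 13) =[10, 1, 12, 3, 4, 7, 8, 0, 6, 13, 14, 11, 5, 9, 2]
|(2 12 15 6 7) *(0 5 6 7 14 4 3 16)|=|(0 5 6 14 4 3 16)(2 12 15 7)|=28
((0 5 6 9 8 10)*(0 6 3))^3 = ((0 5 3)(6 9 8 10))^3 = (6 10 8 9)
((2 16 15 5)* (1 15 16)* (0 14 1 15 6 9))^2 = (16)(0 1 9 14 6)(2 5 15)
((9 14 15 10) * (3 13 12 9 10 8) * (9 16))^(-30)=((3 13 12 16 9 14 15 8))^(-30)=(3 12 9 15)(8 13 16 14)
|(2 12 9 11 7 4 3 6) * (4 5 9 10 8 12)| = |(2 4 3 6)(5 9 11 7)(8 12 10)| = 12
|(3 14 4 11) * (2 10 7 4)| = 7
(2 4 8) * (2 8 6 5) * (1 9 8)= (1 9 8)(2 4 6 5)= [0, 9, 4, 3, 6, 2, 5, 7, 1, 8]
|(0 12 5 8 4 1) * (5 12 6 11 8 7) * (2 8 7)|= 9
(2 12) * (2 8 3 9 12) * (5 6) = (3 9 12 8)(5 6) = [0, 1, 2, 9, 4, 6, 5, 7, 3, 12, 10, 11, 8]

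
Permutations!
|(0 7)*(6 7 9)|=4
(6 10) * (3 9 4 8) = (3 9 4 8)(6 10) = [0, 1, 2, 9, 8, 5, 10, 7, 3, 4, 6]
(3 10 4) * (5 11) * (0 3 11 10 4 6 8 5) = [3, 1, 2, 4, 11, 10, 8, 7, 5, 9, 6, 0] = (0 3 4 11)(5 10 6 8)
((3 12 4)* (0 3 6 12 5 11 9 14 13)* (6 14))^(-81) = (0 13 14 4 12 6 9 11 5 3)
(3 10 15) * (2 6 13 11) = [0, 1, 6, 10, 4, 5, 13, 7, 8, 9, 15, 2, 12, 11, 14, 3] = (2 6 13 11)(3 10 15)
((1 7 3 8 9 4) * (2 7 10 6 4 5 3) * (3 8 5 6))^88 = ((1 10 3 5 8 9 6 4)(2 7))^88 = (10)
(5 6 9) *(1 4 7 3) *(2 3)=(1 4 7 2 3)(5 6 9)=[0, 4, 3, 1, 7, 6, 9, 2, 8, 5]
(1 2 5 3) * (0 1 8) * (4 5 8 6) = (0 1 2 8)(3 6 4 5) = [1, 2, 8, 6, 5, 3, 4, 7, 0]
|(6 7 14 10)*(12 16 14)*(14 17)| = |(6 7 12 16 17 14 10)| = 7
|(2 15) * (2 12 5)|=|(2 15 12 5)|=4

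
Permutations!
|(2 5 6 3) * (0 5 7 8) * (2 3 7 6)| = |(0 5 2 6 7 8)| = 6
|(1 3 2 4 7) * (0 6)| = 10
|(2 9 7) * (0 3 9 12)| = 6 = |(0 3 9 7 2 12)|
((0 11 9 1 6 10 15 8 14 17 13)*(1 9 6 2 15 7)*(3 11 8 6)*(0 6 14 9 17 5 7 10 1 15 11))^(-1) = ((0 8 9 17 13 6 1 2 11 3)(5 7 15 14))^(-1) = (0 3 11 2 1 6 13 17 9 8)(5 14 15 7)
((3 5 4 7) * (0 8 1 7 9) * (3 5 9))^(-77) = ((0 8 1 7 5 4 3 9))^(-77) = (0 7 3 8 5 9 1 4)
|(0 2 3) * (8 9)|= 6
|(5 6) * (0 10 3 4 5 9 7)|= |(0 10 3 4 5 6 9 7)|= 8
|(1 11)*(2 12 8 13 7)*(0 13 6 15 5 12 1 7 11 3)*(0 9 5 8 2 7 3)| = |(0 13 11 3 9 5 12 2 1)(6 15 8)| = 9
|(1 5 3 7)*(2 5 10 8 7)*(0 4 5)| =|(0 4 5 3 2)(1 10 8 7)| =20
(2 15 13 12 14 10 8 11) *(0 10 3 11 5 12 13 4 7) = [10, 1, 15, 11, 7, 12, 6, 0, 5, 9, 8, 2, 14, 13, 3, 4] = (0 10 8 5 12 14 3 11 2 15 4 7)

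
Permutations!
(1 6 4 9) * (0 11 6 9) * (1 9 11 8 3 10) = (0 8 3 10 1 11 6 4) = [8, 11, 2, 10, 0, 5, 4, 7, 3, 9, 1, 6]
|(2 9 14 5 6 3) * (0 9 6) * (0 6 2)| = |(0 9 14 5 6 3)| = 6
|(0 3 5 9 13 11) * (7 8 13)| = |(0 3 5 9 7 8 13 11)| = 8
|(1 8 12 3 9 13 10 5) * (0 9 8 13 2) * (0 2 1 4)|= 21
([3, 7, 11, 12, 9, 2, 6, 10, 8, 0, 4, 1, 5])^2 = [12, 10, 1, 5, 0, 11, 6, 4, 8, 3, 9, 7, 2]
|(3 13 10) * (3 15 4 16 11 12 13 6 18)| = |(3 6 18)(4 16 11 12 13 10 15)| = 21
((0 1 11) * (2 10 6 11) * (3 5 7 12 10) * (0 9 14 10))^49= (6 10 14 9 11)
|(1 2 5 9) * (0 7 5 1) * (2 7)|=6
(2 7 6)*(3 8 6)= (2 7 3 8 6)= [0, 1, 7, 8, 4, 5, 2, 3, 6]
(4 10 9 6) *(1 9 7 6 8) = [0, 9, 2, 3, 10, 5, 4, 6, 1, 8, 7] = (1 9 8)(4 10 7 6)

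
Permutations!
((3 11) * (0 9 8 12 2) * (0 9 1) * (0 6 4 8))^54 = ((0 1 6 4 8 12 2 9)(3 11))^54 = (0 2 8 6)(1 9 12 4)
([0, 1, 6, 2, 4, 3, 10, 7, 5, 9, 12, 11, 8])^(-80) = [0, 1, 8, 12, 4, 10, 5, 7, 6, 9, 3, 11, 2]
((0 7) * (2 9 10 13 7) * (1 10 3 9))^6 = ((0 2 1 10 13 7)(3 9))^6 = (13)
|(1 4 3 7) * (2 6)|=|(1 4 3 7)(2 6)|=4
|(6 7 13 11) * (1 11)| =|(1 11 6 7 13)| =5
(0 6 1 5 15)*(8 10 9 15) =(0 6 1 5 8 10 9 15) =[6, 5, 2, 3, 4, 8, 1, 7, 10, 15, 9, 11, 12, 13, 14, 0]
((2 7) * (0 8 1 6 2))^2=((0 8 1 6 2 7))^2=(0 1 2)(6 7 8)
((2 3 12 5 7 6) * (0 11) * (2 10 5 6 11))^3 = ((0 2 3 12 6 10 5 7 11))^3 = (0 12 5)(2 6 7)(3 10 11)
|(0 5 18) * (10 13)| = |(0 5 18)(10 13)| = 6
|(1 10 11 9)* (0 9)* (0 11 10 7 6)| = 5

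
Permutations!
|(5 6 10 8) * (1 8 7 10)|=|(1 8 5 6)(7 10)|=4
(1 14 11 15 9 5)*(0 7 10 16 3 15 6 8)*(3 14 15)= (0 7 10 16 14 11 6 8)(1 15 9 5)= [7, 15, 2, 3, 4, 1, 8, 10, 0, 5, 16, 6, 12, 13, 11, 9, 14]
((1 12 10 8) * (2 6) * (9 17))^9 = ((1 12 10 8)(2 6)(9 17))^9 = (1 12 10 8)(2 6)(9 17)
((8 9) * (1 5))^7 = (1 5)(8 9)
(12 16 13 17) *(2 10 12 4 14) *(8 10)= [0, 1, 8, 3, 14, 5, 6, 7, 10, 9, 12, 11, 16, 17, 2, 15, 13, 4]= (2 8 10 12 16 13 17 4 14)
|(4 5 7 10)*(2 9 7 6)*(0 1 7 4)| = 20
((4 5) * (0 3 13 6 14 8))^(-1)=((0 3 13 6 14 8)(4 5))^(-1)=(0 8 14 6 13 3)(4 5)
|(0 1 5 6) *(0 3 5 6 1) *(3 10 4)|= 6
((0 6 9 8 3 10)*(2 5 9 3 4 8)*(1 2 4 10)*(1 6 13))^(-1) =((0 13 1 2 5 9 4 8 10)(3 6))^(-1) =(0 10 8 4 9 5 2 1 13)(3 6)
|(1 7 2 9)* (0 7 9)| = |(0 7 2)(1 9)| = 6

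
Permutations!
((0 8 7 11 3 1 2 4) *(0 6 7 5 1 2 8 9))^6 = (11)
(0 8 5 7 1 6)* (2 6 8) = (0 2 6)(1 8 5 7) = [2, 8, 6, 3, 4, 7, 0, 1, 5]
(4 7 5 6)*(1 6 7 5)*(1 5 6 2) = [0, 2, 1, 3, 6, 7, 4, 5] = (1 2)(4 6)(5 7)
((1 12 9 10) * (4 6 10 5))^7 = ((1 12 9 5 4 6 10))^7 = (12)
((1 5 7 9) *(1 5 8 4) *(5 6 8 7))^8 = (1 9 8)(4 7 6)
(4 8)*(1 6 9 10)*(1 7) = (1 6 9 10 7)(4 8) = [0, 6, 2, 3, 8, 5, 9, 1, 4, 10, 7]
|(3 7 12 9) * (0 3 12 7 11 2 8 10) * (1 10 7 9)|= 10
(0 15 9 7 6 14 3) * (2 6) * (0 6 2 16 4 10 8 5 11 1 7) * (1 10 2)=(0 15 9)(1 7 16 4 2)(3 6 14)(5 11 10 8)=[15, 7, 1, 6, 2, 11, 14, 16, 5, 0, 8, 10, 12, 13, 3, 9, 4]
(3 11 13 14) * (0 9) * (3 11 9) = (0 3 9)(11 13 14) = [3, 1, 2, 9, 4, 5, 6, 7, 8, 0, 10, 13, 12, 14, 11]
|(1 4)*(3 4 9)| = |(1 9 3 4)| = 4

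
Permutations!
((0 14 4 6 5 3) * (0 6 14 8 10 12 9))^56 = (14)(0 8 10 12 9)(3 5 6)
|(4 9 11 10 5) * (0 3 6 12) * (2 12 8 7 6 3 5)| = 24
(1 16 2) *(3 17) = (1 16 2)(3 17) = [0, 16, 1, 17, 4, 5, 6, 7, 8, 9, 10, 11, 12, 13, 14, 15, 2, 3]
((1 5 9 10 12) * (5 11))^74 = ((1 11 5 9 10 12))^74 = (1 5 10)(9 12 11)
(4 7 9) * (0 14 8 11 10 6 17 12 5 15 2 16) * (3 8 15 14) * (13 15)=(0 3 8 11 10 6 17 12 5 14 13 15 2 16)(4 7 9)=[3, 1, 16, 8, 7, 14, 17, 9, 11, 4, 6, 10, 5, 15, 13, 2, 0, 12]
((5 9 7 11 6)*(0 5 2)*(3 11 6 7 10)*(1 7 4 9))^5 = (11)(0 2 6 7 1 5)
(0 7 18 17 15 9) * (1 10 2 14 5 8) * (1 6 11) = (0 7 18 17 15 9)(1 10 2 14 5 8 6 11) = [7, 10, 14, 3, 4, 8, 11, 18, 6, 0, 2, 1, 12, 13, 5, 9, 16, 15, 17]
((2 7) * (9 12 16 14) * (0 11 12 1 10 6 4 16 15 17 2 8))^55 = ((0 11 12 15 17 2 7 8)(1 10 6 4 16 14 9))^55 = (0 8 7 2 17 15 12 11)(1 9 14 16 4 6 10)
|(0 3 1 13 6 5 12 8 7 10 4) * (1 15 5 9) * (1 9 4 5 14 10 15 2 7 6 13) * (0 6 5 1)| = |(0 3 2 7 15 14 10 1)(4 6)(5 12 8)| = 24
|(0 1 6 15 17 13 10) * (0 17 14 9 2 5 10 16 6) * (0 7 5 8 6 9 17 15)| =14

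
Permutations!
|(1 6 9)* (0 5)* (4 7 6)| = 10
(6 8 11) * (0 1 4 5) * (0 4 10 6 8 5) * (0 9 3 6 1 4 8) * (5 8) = (0 4 9 3 6 8 11)(1 10) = [4, 10, 2, 6, 9, 5, 8, 7, 11, 3, 1, 0]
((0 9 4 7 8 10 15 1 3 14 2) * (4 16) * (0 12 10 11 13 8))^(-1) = ((0 9 16 4 7)(1 3 14 2 12 10 15)(8 11 13))^(-1) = (0 7 4 16 9)(1 15 10 12 2 14 3)(8 13 11)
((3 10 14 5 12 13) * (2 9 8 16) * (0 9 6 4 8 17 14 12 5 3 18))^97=((0 9 17 14 3 10 12 13 18)(2 6 4 8 16))^97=(0 13 10 14 9 18 12 3 17)(2 4 16 6 8)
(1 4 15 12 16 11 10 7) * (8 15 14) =(1 4 14 8 15 12 16 11 10 7) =[0, 4, 2, 3, 14, 5, 6, 1, 15, 9, 7, 10, 16, 13, 8, 12, 11]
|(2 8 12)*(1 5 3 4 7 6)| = 6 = |(1 5 3 4 7 6)(2 8 12)|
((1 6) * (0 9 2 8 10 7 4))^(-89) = (0 2 10 4 9 8 7)(1 6)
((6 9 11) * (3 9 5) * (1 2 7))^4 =(1 2 7)(3 5 6 11 9)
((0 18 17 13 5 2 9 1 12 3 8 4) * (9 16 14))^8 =(0 9 17 12 5 8 16)(1 13 3 2 4 14 18)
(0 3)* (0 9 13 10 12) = (0 3 9 13 10 12) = [3, 1, 2, 9, 4, 5, 6, 7, 8, 13, 12, 11, 0, 10]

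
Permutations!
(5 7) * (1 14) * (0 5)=[5, 14, 2, 3, 4, 7, 6, 0, 8, 9, 10, 11, 12, 13, 1]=(0 5 7)(1 14)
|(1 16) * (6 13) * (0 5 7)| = 6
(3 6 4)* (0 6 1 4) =(0 6)(1 4 3) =[6, 4, 2, 1, 3, 5, 0]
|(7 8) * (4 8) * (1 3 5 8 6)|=|(1 3 5 8 7 4 6)|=7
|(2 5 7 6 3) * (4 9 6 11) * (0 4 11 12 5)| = 6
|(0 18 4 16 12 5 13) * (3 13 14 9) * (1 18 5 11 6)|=|(0 5 14 9 3 13)(1 18 4 16 12 11 6)|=42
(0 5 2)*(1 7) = (0 5 2)(1 7) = [5, 7, 0, 3, 4, 2, 6, 1]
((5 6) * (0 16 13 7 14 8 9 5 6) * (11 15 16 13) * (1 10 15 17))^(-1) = (0 5 9 8 14 7 13)(1 17 11 16 15 10) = ((0 13 7 14 8 9 5)(1 10 15 16 11 17))^(-1)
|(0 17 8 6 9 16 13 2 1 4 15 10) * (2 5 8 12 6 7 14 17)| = |(0 2 1 4 15 10)(5 8 7 14 17 12 6 9 16 13)| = 30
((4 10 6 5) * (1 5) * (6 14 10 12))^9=(1 6 12 4 5)(10 14)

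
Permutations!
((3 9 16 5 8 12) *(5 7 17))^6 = (3 8 17 16)(5 7 9 12)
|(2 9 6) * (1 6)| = 4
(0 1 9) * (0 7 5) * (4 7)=[1, 9, 2, 3, 7, 0, 6, 5, 8, 4]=(0 1 9 4 7 5)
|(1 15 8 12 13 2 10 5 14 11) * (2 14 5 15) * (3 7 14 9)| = 12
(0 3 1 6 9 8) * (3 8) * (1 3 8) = (0 1 6 9 8) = [1, 6, 2, 3, 4, 5, 9, 7, 0, 8]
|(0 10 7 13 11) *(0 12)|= 6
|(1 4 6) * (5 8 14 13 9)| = 15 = |(1 4 6)(5 8 14 13 9)|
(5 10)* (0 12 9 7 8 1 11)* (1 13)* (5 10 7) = (0 12 9 5 7 8 13 1 11) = [12, 11, 2, 3, 4, 7, 6, 8, 13, 5, 10, 0, 9, 1]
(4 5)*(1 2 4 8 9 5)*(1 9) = (1 2 4 9 5 8) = [0, 2, 4, 3, 9, 8, 6, 7, 1, 5]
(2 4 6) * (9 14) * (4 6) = [0, 1, 6, 3, 4, 5, 2, 7, 8, 14, 10, 11, 12, 13, 9] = (2 6)(9 14)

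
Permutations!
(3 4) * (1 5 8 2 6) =(1 5 8 2 6)(3 4) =[0, 5, 6, 4, 3, 8, 1, 7, 2]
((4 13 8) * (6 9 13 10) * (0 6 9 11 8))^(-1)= ((0 6 11 8 4 10 9 13))^(-1)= (0 13 9 10 4 8 11 6)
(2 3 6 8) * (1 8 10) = (1 8 2 3 6 10) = [0, 8, 3, 6, 4, 5, 10, 7, 2, 9, 1]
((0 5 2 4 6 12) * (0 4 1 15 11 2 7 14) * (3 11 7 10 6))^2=(0 10 12 3 2 15 14 5 6 4 11 1 7)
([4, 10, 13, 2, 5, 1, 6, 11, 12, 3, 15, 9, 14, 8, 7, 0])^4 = [10, 4, 14, 12, 15, 0, 6, 2, 11, 8, 5, 13, 9, 7, 3, 1]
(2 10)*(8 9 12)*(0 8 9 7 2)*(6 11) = (0 8 7 2 10)(6 11)(9 12) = [8, 1, 10, 3, 4, 5, 11, 2, 7, 12, 0, 6, 9]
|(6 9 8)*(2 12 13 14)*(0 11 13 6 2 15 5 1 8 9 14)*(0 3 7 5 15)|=12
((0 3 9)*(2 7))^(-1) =((0 3 9)(2 7))^(-1) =(0 9 3)(2 7)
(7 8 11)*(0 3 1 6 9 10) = (0 3 1 6 9 10)(7 8 11) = [3, 6, 2, 1, 4, 5, 9, 8, 11, 10, 0, 7]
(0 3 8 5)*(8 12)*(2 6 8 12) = (12)(0 3 2 6 8 5) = [3, 1, 6, 2, 4, 0, 8, 7, 5, 9, 10, 11, 12]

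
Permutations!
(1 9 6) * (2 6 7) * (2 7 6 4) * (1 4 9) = (2 9 6 4) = [0, 1, 9, 3, 2, 5, 4, 7, 8, 6]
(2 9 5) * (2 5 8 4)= (2 9 8 4)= [0, 1, 9, 3, 2, 5, 6, 7, 4, 8]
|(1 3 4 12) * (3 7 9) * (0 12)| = 7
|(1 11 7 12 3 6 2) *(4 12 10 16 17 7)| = |(1 11 4 12 3 6 2)(7 10 16 17)| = 28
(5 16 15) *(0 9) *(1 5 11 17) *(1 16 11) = (0 9)(1 5 11 17 16 15) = [9, 5, 2, 3, 4, 11, 6, 7, 8, 0, 10, 17, 12, 13, 14, 1, 15, 16]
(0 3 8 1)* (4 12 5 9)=(0 3 8 1)(4 12 5 9)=[3, 0, 2, 8, 12, 9, 6, 7, 1, 4, 10, 11, 5]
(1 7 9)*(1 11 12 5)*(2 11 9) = (1 7 2 11 12 5) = [0, 7, 11, 3, 4, 1, 6, 2, 8, 9, 10, 12, 5]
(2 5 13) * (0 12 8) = [12, 1, 5, 3, 4, 13, 6, 7, 0, 9, 10, 11, 8, 2] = (0 12 8)(2 5 13)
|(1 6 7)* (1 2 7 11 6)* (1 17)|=2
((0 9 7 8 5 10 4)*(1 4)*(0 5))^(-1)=(0 8 7 9)(1 10 5 4)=((0 9 7 8)(1 4 5 10))^(-1)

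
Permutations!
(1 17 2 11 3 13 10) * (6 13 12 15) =[0, 17, 11, 12, 4, 5, 13, 7, 8, 9, 1, 3, 15, 10, 14, 6, 16, 2] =(1 17 2 11 3 12 15 6 13 10)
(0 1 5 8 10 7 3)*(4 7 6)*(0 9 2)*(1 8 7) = (0 8 10 6 4 1 5 7 3 9 2) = [8, 5, 0, 9, 1, 7, 4, 3, 10, 2, 6]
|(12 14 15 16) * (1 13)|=4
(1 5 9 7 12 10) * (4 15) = [0, 5, 2, 3, 15, 9, 6, 12, 8, 7, 1, 11, 10, 13, 14, 4] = (1 5 9 7 12 10)(4 15)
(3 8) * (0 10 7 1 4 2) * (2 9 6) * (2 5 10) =(0 2)(1 4 9 6 5 10 7)(3 8) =[2, 4, 0, 8, 9, 10, 5, 1, 3, 6, 7]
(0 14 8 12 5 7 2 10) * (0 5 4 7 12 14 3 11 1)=(0 3 11 1)(2 10 5 12 4 7)(8 14)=[3, 0, 10, 11, 7, 12, 6, 2, 14, 9, 5, 1, 4, 13, 8]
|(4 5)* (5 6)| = 3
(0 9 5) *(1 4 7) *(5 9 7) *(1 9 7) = [1, 4, 2, 3, 5, 0, 6, 9, 8, 7] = (0 1 4 5)(7 9)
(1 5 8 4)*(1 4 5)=(5 8)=[0, 1, 2, 3, 4, 8, 6, 7, 5]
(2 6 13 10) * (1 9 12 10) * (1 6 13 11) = (1 9 12 10 2 13 6 11) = [0, 9, 13, 3, 4, 5, 11, 7, 8, 12, 2, 1, 10, 6]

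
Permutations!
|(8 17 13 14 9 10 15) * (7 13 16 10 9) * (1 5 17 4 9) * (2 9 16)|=|(1 5 17 2 9)(4 16 10 15 8)(7 13 14)|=15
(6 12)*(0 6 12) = (12)(0 6) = [6, 1, 2, 3, 4, 5, 0, 7, 8, 9, 10, 11, 12]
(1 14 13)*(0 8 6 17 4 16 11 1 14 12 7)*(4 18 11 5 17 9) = (0 8 6 9 4 16 5 17 18 11 1 12 7)(13 14) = [8, 12, 2, 3, 16, 17, 9, 0, 6, 4, 10, 1, 7, 14, 13, 15, 5, 18, 11]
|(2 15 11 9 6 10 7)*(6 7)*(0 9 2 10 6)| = |(0 9 7 10)(2 15 11)| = 12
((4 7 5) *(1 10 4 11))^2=(1 4 5)(7 11 10)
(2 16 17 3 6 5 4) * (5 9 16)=(2 5 4)(3 6 9 16 17)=[0, 1, 5, 6, 2, 4, 9, 7, 8, 16, 10, 11, 12, 13, 14, 15, 17, 3]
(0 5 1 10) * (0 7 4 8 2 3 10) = [5, 0, 3, 10, 8, 1, 6, 4, 2, 9, 7] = (0 5 1)(2 3 10 7 4 8)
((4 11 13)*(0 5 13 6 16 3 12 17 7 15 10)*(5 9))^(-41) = (0 9 5 13 4 11 6 16 3 12 17 7 15 10)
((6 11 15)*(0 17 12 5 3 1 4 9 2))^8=((0 17 12 5 3 1 4 9 2)(6 11 15))^8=(0 2 9 4 1 3 5 12 17)(6 15 11)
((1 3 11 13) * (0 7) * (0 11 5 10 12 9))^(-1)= ((0 7 11 13 1 3 5 10 12 9))^(-1)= (0 9 12 10 5 3 1 13 11 7)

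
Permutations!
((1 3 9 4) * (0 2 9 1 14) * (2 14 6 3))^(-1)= ((0 14)(1 2 9 4 6 3))^(-1)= (0 14)(1 3 6 4 9 2)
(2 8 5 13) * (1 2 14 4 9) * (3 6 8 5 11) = (1 2 5 13 14 4 9)(3 6 8 11) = [0, 2, 5, 6, 9, 13, 8, 7, 11, 1, 10, 3, 12, 14, 4]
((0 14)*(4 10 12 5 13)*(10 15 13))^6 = ((0 14)(4 15 13)(5 10 12))^6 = (15)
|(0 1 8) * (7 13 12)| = |(0 1 8)(7 13 12)| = 3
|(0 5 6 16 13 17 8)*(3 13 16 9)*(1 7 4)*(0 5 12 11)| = |(0 12 11)(1 7 4)(3 13 17 8 5 6 9)| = 21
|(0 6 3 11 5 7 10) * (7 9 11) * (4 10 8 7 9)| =|(0 6 3 9 11 5 4 10)(7 8)| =8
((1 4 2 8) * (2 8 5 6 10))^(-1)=(1 8 4)(2 10 6 5)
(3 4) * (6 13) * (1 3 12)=(1 3 4 12)(6 13)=[0, 3, 2, 4, 12, 5, 13, 7, 8, 9, 10, 11, 1, 6]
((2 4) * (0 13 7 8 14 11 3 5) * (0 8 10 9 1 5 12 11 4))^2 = ((0 13 7 10 9 1 5 8 14 4 2)(3 12 11))^2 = (0 7 9 5 14 2 13 10 1 8 4)(3 11 12)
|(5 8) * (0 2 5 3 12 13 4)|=|(0 2 5 8 3 12 13 4)|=8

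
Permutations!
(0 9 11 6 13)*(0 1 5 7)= (0 9 11 6 13 1 5 7)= [9, 5, 2, 3, 4, 7, 13, 0, 8, 11, 10, 6, 12, 1]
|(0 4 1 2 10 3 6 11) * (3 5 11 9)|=|(0 4 1 2 10 5 11)(3 6 9)|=21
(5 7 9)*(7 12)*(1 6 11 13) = (1 6 11 13)(5 12 7 9) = [0, 6, 2, 3, 4, 12, 11, 9, 8, 5, 10, 13, 7, 1]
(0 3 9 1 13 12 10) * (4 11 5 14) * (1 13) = (0 3 9 13 12 10)(4 11 5 14) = [3, 1, 2, 9, 11, 14, 6, 7, 8, 13, 0, 5, 10, 12, 4]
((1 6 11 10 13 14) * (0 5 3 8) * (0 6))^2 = (0 3 6 10 14)(1 5 8 11 13)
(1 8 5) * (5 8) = (8)(1 5) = [0, 5, 2, 3, 4, 1, 6, 7, 8]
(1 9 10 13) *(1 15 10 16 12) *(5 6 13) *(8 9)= (1 8 9 16 12)(5 6 13 15 10)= [0, 8, 2, 3, 4, 6, 13, 7, 9, 16, 5, 11, 1, 15, 14, 10, 12]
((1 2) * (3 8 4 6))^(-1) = (1 2)(3 6 4 8)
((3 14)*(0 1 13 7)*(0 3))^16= (0 3 13)(1 14 7)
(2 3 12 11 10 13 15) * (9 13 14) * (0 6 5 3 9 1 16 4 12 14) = (0 6 5 3 14 1 16 4 12 11 10)(2 9 13 15) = [6, 16, 9, 14, 12, 3, 5, 7, 8, 13, 0, 10, 11, 15, 1, 2, 4]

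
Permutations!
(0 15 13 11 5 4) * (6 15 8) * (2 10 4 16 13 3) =(0 8 6 15 3 2 10 4)(5 16 13 11) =[8, 1, 10, 2, 0, 16, 15, 7, 6, 9, 4, 5, 12, 11, 14, 3, 13]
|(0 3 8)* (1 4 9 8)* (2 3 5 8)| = |(0 5 8)(1 4 9 2 3)| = 15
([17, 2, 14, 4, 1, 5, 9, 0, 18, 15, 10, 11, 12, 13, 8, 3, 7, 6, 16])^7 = [1, 0, 17, 16, 7, 5, 14, 4, 9, 8, 10, 11, 12, 13, 6, 18, 3, 2, 15]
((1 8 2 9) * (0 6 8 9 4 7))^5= (0 7 4 2 8 6)(1 9)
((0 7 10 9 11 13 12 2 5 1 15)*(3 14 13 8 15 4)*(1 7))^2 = (0 4 14 12 5 10 11 15 1 3 13 2 7 9 8)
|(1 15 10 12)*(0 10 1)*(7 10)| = 4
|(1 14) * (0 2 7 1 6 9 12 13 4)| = 10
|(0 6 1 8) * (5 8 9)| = 6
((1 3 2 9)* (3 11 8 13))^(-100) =((1 11 8 13 3 2 9))^(-100) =(1 2 13 11 9 3 8)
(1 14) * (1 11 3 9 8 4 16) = (1 14 11 3 9 8 4 16) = [0, 14, 2, 9, 16, 5, 6, 7, 4, 8, 10, 3, 12, 13, 11, 15, 1]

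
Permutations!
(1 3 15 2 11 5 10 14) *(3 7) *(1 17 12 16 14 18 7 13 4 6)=(1 13 4 6)(2 11 5 10 18 7 3 15)(12 16 14 17)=[0, 13, 11, 15, 6, 10, 1, 3, 8, 9, 18, 5, 16, 4, 17, 2, 14, 12, 7]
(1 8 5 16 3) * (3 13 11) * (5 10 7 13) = (1 8 10 7 13 11 3)(5 16) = [0, 8, 2, 1, 4, 16, 6, 13, 10, 9, 7, 3, 12, 11, 14, 15, 5]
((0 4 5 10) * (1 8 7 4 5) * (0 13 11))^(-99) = (0 5 10 13 11)(1 8 7 4)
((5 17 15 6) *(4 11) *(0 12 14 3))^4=(17)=((0 12 14 3)(4 11)(5 17 15 6))^4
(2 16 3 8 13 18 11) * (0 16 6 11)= (0 16 3 8 13 18)(2 6 11)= [16, 1, 6, 8, 4, 5, 11, 7, 13, 9, 10, 2, 12, 18, 14, 15, 3, 17, 0]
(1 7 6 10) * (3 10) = (1 7 6 3 10) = [0, 7, 2, 10, 4, 5, 3, 6, 8, 9, 1]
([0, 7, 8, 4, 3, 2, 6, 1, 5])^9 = (8)(1 7)(3 4)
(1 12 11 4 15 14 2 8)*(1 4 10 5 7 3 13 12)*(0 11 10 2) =(0 11 2 8 4 15 14)(3 13 12 10 5 7) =[11, 1, 8, 13, 15, 7, 6, 3, 4, 9, 5, 2, 10, 12, 0, 14]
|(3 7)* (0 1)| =2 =|(0 1)(3 7)|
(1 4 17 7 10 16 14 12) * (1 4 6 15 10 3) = (1 6 15 10 16 14 12 4 17 7 3) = [0, 6, 2, 1, 17, 5, 15, 3, 8, 9, 16, 11, 4, 13, 12, 10, 14, 7]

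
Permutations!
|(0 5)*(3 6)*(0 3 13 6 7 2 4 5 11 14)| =30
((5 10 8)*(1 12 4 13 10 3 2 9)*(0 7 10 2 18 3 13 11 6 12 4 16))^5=(0 13 11 7 2 6 10 9 12 8 1 16 5 4)(3 18)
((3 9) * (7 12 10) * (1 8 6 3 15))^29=(1 15 9 3 6 8)(7 10 12)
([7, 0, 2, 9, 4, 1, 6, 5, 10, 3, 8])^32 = (10)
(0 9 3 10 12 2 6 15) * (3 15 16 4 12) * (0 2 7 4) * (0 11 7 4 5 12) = (0 9 15 2 6 16 11 7 5 12 4)(3 10) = [9, 1, 6, 10, 0, 12, 16, 5, 8, 15, 3, 7, 4, 13, 14, 2, 11]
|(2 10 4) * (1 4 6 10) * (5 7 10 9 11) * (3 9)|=|(1 4 2)(3 9 11 5 7 10 6)|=21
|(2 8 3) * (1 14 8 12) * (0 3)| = |(0 3 2 12 1 14 8)| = 7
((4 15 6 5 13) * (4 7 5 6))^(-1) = (4 15)(5 7 13)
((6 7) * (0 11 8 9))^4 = ((0 11 8 9)(6 7))^4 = (11)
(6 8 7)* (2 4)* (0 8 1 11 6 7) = (0 8)(1 11 6)(2 4) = [8, 11, 4, 3, 2, 5, 1, 7, 0, 9, 10, 6]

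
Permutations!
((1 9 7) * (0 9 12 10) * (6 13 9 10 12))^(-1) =(0 10)(1 7 9 13 6)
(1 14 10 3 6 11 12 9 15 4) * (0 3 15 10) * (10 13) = (0 3 6 11 12 9 13 10 15 4 1 14) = [3, 14, 2, 6, 1, 5, 11, 7, 8, 13, 15, 12, 9, 10, 0, 4]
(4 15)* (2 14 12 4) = (2 14 12 4 15) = [0, 1, 14, 3, 15, 5, 6, 7, 8, 9, 10, 11, 4, 13, 12, 2]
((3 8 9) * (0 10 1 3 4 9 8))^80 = (10)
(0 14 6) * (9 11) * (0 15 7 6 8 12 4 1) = (0 14 8 12 4 1)(6 15 7)(9 11) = [14, 0, 2, 3, 1, 5, 15, 6, 12, 11, 10, 9, 4, 13, 8, 7]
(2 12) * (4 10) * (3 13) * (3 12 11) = (2 11 3 13 12)(4 10) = [0, 1, 11, 13, 10, 5, 6, 7, 8, 9, 4, 3, 2, 12]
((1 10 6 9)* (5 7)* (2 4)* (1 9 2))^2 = (1 6 4 10 2)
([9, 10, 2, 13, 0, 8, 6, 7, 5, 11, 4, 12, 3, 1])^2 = [11, 4, 2, 1, 9, 5, 6, 7, 8, 12, 0, 3, 13, 10]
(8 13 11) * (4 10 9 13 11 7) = (4 10 9 13 7)(8 11) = [0, 1, 2, 3, 10, 5, 6, 4, 11, 13, 9, 8, 12, 7]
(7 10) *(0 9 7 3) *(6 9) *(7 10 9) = [6, 1, 2, 0, 4, 5, 7, 9, 8, 10, 3] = (0 6 7 9 10 3)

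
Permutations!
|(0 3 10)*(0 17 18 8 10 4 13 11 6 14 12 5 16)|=20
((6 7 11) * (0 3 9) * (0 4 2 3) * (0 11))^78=((0 11 6 7)(2 3 9 4))^78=(0 6)(2 9)(3 4)(7 11)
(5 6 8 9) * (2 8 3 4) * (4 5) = (2 8 9 4)(3 5 6) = [0, 1, 8, 5, 2, 6, 3, 7, 9, 4]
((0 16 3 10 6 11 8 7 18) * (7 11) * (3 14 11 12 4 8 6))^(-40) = ((0 16 14 11 6 7 18)(3 10)(4 8 12))^(-40) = (0 14 6 18 16 11 7)(4 12 8)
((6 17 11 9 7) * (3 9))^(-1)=(3 11 17 6 7 9)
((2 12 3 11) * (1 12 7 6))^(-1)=((1 12 3 11 2 7 6))^(-1)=(1 6 7 2 11 3 12)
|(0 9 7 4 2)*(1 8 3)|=15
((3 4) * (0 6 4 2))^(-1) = ((0 6 4 3 2))^(-1) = (0 2 3 4 6)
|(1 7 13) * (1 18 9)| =|(1 7 13 18 9)| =5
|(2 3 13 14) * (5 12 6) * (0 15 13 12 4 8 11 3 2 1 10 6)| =|(0 15 13 14 1 10 6 5 4 8 11 3 12)| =13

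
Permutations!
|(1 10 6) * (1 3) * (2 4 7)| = 12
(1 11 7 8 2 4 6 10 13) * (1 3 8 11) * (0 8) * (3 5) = (0 8 2 4 6 10 13 5 3)(7 11) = [8, 1, 4, 0, 6, 3, 10, 11, 2, 9, 13, 7, 12, 5]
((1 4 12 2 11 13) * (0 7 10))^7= (0 7 10)(1 4 12 2 11 13)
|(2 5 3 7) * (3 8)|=|(2 5 8 3 7)|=5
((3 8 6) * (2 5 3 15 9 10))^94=(2 9 6 3)(5 10 15 8)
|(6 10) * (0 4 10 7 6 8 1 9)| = 6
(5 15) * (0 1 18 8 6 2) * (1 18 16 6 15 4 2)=(0 18 8 15 5 4 2)(1 16 6)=[18, 16, 0, 3, 2, 4, 1, 7, 15, 9, 10, 11, 12, 13, 14, 5, 6, 17, 8]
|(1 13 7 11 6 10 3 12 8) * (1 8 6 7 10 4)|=14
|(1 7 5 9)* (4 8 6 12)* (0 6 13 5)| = |(0 6 12 4 8 13 5 9 1 7)| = 10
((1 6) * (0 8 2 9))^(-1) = (0 9 2 8)(1 6)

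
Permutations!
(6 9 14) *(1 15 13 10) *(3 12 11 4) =[0, 15, 2, 12, 3, 5, 9, 7, 8, 14, 1, 4, 11, 10, 6, 13] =(1 15 13 10)(3 12 11 4)(6 9 14)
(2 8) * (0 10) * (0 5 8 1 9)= [10, 9, 1, 3, 4, 8, 6, 7, 2, 0, 5]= (0 10 5 8 2 1 9)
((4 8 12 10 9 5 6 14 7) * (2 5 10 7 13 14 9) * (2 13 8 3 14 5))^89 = ((3 14 8 12 7 4)(5 6 9 10 13))^89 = (3 4 7 12 8 14)(5 13 10 9 6)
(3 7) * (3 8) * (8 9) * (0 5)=[5, 1, 2, 7, 4, 0, 6, 9, 3, 8]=(0 5)(3 7 9 8)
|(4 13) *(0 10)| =|(0 10)(4 13)| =2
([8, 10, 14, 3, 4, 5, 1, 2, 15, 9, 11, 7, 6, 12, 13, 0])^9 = (15)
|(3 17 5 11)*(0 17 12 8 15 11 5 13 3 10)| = |(0 17 13 3 12 8 15 11 10)| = 9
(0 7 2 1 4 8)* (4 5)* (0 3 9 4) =(0 7 2 1 5)(3 9 4 8) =[7, 5, 1, 9, 8, 0, 6, 2, 3, 4]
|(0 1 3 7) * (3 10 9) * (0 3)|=|(0 1 10 9)(3 7)|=4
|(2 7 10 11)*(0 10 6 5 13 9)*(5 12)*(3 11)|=11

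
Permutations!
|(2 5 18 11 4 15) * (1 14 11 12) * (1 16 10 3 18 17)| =|(1 14 11 4 15 2 5 17)(3 18 12 16 10)| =40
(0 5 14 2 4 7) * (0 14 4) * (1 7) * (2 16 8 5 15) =(0 15 2)(1 7 14 16 8 5 4) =[15, 7, 0, 3, 1, 4, 6, 14, 5, 9, 10, 11, 12, 13, 16, 2, 8]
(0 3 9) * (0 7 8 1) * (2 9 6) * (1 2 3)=(0 1)(2 9 7 8)(3 6)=[1, 0, 9, 6, 4, 5, 3, 8, 2, 7]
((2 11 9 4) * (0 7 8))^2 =((0 7 8)(2 11 9 4))^2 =(0 8 7)(2 9)(4 11)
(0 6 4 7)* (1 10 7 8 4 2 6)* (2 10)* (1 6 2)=(0 6 10 7)(4 8)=[6, 1, 2, 3, 8, 5, 10, 0, 4, 9, 7]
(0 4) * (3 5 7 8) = (0 4)(3 5 7 8) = [4, 1, 2, 5, 0, 7, 6, 8, 3]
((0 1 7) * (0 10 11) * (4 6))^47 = (0 7 11 1 10)(4 6)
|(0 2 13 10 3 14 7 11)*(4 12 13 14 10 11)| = |(0 2 14 7 4 12 13 11)(3 10)| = 8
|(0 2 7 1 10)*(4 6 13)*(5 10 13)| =9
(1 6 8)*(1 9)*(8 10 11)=(1 6 10 11 8 9)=[0, 6, 2, 3, 4, 5, 10, 7, 9, 1, 11, 8]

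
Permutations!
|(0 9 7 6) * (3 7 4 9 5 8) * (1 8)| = |(0 5 1 8 3 7 6)(4 9)| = 14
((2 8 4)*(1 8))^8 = ((1 8 4 2))^8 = (8)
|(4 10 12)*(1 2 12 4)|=|(1 2 12)(4 10)|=6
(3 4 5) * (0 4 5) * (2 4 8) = (0 8 2 4)(3 5) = [8, 1, 4, 5, 0, 3, 6, 7, 2]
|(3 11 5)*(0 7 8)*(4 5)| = |(0 7 8)(3 11 4 5)| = 12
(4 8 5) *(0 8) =[8, 1, 2, 3, 0, 4, 6, 7, 5] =(0 8 5 4)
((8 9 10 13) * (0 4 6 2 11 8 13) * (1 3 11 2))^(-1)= ((13)(0 4 6 1 3 11 8 9 10))^(-1)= (13)(0 10 9 8 11 3 1 6 4)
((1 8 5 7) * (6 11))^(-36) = (11)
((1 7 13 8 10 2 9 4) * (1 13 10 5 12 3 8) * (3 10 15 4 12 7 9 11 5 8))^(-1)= (1 13 4 15 7 5 11 2 10 12 9)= ((1 9 12 10 2 11 5 7 15 4 13))^(-1)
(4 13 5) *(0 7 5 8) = (0 7 5 4 13 8) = [7, 1, 2, 3, 13, 4, 6, 5, 0, 9, 10, 11, 12, 8]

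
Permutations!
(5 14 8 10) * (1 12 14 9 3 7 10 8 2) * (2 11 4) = (1 12 14 11 4 2)(3 7 10 5 9) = [0, 12, 1, 7, 2, 9, 6, 10, 8, 3, 5, 4, 14, 13, 11]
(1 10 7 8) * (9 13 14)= (1 10 7 8)(9 13 14)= [0, 10, 2, 3, 4, 5, 6, 8, 1, 13, 7, 11, 12, 14, 9]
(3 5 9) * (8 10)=[0, 1, 2, 5, 4, 9, 6, 7, 10, 3, 8]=(3 5 9)(8 10)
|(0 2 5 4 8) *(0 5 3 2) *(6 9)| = |(2 3)(4 8 5)(6 9)| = 6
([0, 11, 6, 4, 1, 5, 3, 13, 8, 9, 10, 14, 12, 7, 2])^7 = (14)(7 13)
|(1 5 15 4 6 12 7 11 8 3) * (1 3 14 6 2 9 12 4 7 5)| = 11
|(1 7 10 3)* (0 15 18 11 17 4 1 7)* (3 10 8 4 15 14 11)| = 11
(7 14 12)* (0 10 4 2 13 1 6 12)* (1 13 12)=(0 10 4 2 12 7 14)(1 6)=[10, 6, 12, 3, 2, 5, 1, 14, 8, 9, 4, 11, 7, 13, 0]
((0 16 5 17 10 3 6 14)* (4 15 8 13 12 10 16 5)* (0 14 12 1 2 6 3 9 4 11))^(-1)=(0 11 16 17 5)(1 13 8 15 4 9 10 12 6 2)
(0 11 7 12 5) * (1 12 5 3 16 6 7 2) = (0 11 2 1 12 3 16 6 7 5) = [11, 12, 1, 16, 4, 0, 7, 5, 8, 9, 10, 2, 3, 13, 14, 15, 6]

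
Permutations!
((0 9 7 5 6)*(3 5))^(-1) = ((0 9 7 3 5 6))^(-1) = (0 6 5 3 7 9)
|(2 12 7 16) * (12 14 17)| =|(2 14 17 12 7 16)| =6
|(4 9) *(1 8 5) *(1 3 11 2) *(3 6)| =|(1 8 5 6 3 11 2)(4 9)| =14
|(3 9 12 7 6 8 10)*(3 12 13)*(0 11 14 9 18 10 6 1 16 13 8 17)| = |(0 11 14 9 8 6 17)(1 16 13 3 18 10 12 7)| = 56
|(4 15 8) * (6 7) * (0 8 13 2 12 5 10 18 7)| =12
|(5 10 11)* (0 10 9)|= |(0 10 11 5 9)|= 5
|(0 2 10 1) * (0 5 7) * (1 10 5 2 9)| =|(10)(0 9 1 2 5 7)| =6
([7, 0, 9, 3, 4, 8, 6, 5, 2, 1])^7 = [0, 1, 2, 3, 4, 5, 6, 7, 8, 9]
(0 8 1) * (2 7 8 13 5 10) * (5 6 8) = (0 13 6 8 1)(2 7 5 10) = [13, 0, 7, 3, 4, 10, 8, 5, 1, 9, 2, 11, 12, 6]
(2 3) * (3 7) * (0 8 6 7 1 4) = (0 8 6 7 3 2 1 4) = [8, 4, 1, 2, 0, 5, 7, 3, 6]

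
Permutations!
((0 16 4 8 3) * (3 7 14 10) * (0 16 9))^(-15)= ((0 9)(3 16 4 8 7 14 10))^(-15)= (0 9)(3 10 14 7 8 4 16)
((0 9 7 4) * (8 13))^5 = (0 9 7 4)(8 13)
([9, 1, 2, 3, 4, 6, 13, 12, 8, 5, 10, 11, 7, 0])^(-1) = [13, 1, 2, 3, 4, 9, 5, 12, 8, 0, 10, 11, 7, 6]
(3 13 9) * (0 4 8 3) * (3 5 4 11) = (0 11 3 13 9)(4 8 5) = [11, 1, 2, 13, 8, 4, 6, 7, 5, 0, 10, 3, 12, 9]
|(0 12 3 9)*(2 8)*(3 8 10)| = |(0 12 8 2 10 3 9)| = 7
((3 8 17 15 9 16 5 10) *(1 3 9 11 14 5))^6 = ((1 3 8 17 15 11 14 5 10 9 16))^6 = (1 14 3 5 8 10 17 9 15 16 11)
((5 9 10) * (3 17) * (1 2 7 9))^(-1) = (1 5 10 9 7 2)(3 17)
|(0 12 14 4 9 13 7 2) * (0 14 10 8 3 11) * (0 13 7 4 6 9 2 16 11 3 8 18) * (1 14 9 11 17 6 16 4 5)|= |(0 12 10 18)(1 14 16 17 6 11 13 5)(2 9 7 4)|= 8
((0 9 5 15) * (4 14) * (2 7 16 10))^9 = (0 9 5 15)(2 7 16 10)(4 14) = ((0 9 5 15)(2 7 16 10)(4 14))^9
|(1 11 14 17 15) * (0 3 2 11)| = 8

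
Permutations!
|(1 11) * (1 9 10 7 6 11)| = 5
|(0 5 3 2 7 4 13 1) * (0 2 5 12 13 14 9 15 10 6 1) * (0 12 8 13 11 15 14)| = |(0 8 13 12 11 15 10 6 1 2 7 4)(3 5)(9 14)| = 12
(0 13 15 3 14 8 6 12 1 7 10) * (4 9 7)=(0 13 15 3 14 8 6 12 1 4 9 7 10)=[13, 4, 2, 14, 9, 5, 12, 10, 6, 7, 0, 11, 1, 15, 8, 3]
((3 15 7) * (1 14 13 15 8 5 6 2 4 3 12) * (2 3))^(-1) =((1 14 13 15 7 12)(2 4)(3 8 5 6))^(-1) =(1 12 7 15 13 14)(2 4)(3 6 5 8)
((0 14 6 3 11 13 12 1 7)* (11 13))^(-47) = ((0 14 6 3 13 12 1 7))^(-47) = (0 14 6 3 13 12 1 7)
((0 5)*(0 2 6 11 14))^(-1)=((0 5 2 6 11 14))^(-1)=(0 14 11 6 2 5)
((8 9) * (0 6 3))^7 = (0 6 3)(8 9)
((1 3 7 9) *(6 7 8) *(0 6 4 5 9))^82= ((0 6 7)(1 3 8 4 5 9))^82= (0 6 7)(1 5 8)(3 9 4)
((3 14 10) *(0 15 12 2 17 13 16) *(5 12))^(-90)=((0 15 5 12 2 17 13 16)(3 14 10))^(-90)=(0 13 2 5)(12 15 16 17)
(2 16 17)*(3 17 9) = (2 16 9 3 17) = [0, 1, 16, 17, 4, 5, 6, 7, 8, 3, 10, 11, 12, 13, 14, 15, 9, 2]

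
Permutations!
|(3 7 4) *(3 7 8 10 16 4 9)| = 7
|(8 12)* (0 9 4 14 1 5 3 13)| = 8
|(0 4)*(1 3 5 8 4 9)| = |(0 9 1 3 5 8 4)| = 7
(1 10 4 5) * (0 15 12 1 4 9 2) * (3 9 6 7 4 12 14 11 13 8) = (0 15 14 11 13 8 3 9 2)(1 10 6 7 4 5 12) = [15, 10, 0, 9, 5, 12, 7, 4, 3, 2, 6, 13, 1, 8, 11, 14]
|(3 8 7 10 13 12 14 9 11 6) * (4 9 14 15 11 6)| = |(3 8 7 10 13 12 15 11 4 9 6)| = 11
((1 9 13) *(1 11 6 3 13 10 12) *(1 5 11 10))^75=(1 9)(3 11 12 13 6 5 10)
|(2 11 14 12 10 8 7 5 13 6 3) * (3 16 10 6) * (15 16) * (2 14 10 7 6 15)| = |(2 11 10 8 6)(3 14 12 15 16 7 5 13)| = 40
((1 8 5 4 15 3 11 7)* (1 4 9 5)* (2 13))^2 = (3 7 15 11 4)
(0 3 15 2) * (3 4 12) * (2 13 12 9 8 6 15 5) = (0 4 9 8 6 15 13 12 3 5 2) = [4, 1, 0, 5, 9, 2, 15, 7, 6, 8, 10, 11, 3, 12, 14, 13]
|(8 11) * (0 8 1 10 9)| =6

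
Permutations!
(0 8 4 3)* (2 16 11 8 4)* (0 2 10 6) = (0 4 3 2 16 11 8 10 6) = [4, 1, 16, 2, 3, 5, 0, 7, 10, 9, 6, 8, 12, 13, 14, 15, 11]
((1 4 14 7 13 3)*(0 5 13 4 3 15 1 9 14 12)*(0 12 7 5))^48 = ((1 3 9 14 5 13 15)(4 7))^48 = (1 15 13 5 14 9 3)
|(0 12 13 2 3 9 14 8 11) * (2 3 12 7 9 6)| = 30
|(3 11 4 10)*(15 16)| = |(3 11 4 10)(15 16)| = 4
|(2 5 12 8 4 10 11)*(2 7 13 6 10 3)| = 30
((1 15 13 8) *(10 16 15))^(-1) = (1 8 13 15 16 10)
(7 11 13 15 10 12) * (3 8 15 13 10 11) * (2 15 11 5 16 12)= (2 15 5 16 12 7 3 8 11 10)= [0, 1, 15, 8, 4, 16, 6, 3, 11, 9, 2, 10, 7, 13, 14, 5, 12]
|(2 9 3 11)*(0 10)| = |(0 10)(2 9 3 11)| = 4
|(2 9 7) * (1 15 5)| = |(1 15 5)(2 9 7)| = 3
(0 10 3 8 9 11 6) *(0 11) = (0 10 3 8 9)(6 11) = [10, 1, 2, 8, 4, 5, 11, 7, 9, 0, 3, 6]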